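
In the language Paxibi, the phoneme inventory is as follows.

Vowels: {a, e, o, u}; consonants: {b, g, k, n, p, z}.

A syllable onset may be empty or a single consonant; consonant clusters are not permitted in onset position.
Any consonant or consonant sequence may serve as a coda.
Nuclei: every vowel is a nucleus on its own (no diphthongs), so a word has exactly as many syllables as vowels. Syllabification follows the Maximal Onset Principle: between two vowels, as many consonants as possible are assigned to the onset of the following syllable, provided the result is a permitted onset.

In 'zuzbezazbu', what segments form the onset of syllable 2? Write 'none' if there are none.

b

Vowels present: u, e, a, u; each is a nucleus, giving 4 syllables.
σ1/σ2 boundary: cluster /zb/ — the longest permitted-onset suffix is /b/; onset = /b/, preceding coda = /z/.
σ2/σ3 boundary: /z/ → onset of the next syllable (single consonants are always licit onsets).
σ3/σ4 boundary: /zb/ splits as /z/ + /b/ (/b/ is the longest suffix that is a licit onset).
Syllabification: zuz.be.zaz.bu.
Syllable 2 is /be/: onset /b/, nucleus /e/, coda ∅.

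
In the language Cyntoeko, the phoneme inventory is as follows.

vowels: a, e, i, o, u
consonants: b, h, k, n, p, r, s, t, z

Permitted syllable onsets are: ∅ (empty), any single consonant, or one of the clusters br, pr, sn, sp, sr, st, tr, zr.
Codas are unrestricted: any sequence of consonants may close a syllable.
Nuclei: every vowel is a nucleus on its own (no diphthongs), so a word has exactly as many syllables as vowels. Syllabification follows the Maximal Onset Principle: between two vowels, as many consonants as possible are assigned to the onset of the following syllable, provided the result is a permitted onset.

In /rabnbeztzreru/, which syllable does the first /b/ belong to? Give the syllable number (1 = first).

Vowels present: a, e, e, u; each is a nucleus, giving 4 syllables.
/a…e/ gap (V1→V2): /bnb/ splits as /bn/ + /b/ (/b/ is the longest suffix that is a licit onset).
/e…e/ gap (V2→V3): cluster /ztzr/ — the longest permitted-onset suffix is /zr/; onset = /zr/, preceding coda = /zt/.
/e…u/ gap (V3→V4): just /r/ — single C goes to the following onset.
Result: rabn.bezt.zre.ru.
The first /b/ is in the coda of syllable 1 (/rabn/).

1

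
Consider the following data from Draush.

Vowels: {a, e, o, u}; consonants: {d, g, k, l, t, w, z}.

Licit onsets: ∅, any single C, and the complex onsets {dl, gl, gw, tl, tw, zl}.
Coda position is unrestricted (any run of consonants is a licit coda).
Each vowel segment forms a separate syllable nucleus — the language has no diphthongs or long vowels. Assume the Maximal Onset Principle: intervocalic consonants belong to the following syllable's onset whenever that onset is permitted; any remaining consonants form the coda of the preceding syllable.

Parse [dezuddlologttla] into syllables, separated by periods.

de.zud.dlo.logt.tla

Nuclei (vowels): e, u, o, o, a → 5 syllables.
σ1/σ2 boundary: just /z/ — single C goes to the following onset.
σ2/σ3 boundary: /ddl/; trying suffixes from longest down, /dl/ is the first permitted one, so coda /d/ | onset /dl/.
σ3/σ4 boundary: /l/ is a single consonant, so it becomes the next onset.
σ4/σ5 boundary: /gttl/ — longest licit onset from the right is /tl/, leaving /gt/ as coda.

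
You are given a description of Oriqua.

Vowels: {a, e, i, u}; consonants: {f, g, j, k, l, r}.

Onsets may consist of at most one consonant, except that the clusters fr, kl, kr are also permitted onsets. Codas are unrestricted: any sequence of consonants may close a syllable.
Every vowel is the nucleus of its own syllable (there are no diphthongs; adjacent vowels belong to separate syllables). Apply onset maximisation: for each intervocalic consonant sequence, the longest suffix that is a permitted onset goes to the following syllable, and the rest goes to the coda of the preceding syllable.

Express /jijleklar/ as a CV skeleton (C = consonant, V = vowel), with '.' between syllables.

CVC.CV.CCVC

The vowels are i, e, a — 3 nuclei, so 3 syllables.
/i…e/ gap (V1→V2): /jl/ splits as /j/ + /l/ (/l/ is the longest suffix that is a licit onset).
/e…a/ gap (V2→V3): /kl/ is a licit onset in full, so it all attaches to the next syllable.
So the parse is jij.le.klar.
Mapping each syllable to C/V: /jij/ → CVC, /le/ → CV, /klar/ → CCVC.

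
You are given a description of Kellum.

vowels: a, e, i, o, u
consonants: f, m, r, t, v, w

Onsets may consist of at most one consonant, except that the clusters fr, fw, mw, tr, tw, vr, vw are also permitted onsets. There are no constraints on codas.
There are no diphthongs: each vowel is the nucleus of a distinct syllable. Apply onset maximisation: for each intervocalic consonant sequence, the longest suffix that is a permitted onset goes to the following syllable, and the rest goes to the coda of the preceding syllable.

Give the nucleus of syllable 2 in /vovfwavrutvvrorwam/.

Vowels present: o, a, u, o, a; each is a nucleus, giving 5 syllables.
The second nucleus (vowel 2 from the left) is /a/.

a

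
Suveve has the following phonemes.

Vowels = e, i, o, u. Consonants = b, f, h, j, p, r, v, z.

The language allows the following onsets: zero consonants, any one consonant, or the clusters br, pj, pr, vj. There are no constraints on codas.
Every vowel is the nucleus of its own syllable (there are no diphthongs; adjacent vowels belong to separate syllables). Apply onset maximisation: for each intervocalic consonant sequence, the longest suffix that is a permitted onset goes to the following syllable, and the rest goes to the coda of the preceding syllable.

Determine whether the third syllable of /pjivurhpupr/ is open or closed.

Nuclei (vowels): i, u, u → 3 syllables.
Between /i/ (V1) and /u/ (V2): /v/ → onset of the next syllable (single consonants are always licit onsets).
Between /u/ (V2) and /u/ (V3): /rhp/ splits as /rh/ + /p/ (/p/ is the longest suffix that is a licit onset).
Putting it together: pji.vurh.pupr.
Syllable 3 is /pupr/ with coda /pr/, so it is closed.

closed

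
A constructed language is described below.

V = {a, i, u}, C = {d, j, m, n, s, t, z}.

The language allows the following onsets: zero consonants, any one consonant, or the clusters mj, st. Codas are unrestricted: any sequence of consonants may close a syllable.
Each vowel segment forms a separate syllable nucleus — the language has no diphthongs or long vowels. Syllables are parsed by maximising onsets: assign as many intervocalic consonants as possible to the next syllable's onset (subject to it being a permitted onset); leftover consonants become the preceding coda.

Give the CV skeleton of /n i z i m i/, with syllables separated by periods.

Vowels present: i, i, i; each is a nucleus, giving 3 syllables.
/i…i/ gap (V1→V2): /z/ is a single consonant, so it becomes the next onset.
/i…i/ gap (V2→V3): /m/ is a single consonant, so it becomes the next onset.
So the parse is ni.zi.mi.
Mapping each syllable to C/V: /ni/ → CV, /zi/ → CV, /mi/ → CV.

CV.CV.CV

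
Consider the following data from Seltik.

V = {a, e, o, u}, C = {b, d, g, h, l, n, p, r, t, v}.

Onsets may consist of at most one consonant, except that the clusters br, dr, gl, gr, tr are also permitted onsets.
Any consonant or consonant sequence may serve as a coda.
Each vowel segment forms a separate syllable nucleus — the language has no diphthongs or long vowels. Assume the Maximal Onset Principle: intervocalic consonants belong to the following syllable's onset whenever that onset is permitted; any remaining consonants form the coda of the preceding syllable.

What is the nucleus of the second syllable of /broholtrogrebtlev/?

The vowels are o, o, o, e, e — 5 nuclei, so 5 syllables.
The second nucleus (vowel 2 from the left) is /o/.

o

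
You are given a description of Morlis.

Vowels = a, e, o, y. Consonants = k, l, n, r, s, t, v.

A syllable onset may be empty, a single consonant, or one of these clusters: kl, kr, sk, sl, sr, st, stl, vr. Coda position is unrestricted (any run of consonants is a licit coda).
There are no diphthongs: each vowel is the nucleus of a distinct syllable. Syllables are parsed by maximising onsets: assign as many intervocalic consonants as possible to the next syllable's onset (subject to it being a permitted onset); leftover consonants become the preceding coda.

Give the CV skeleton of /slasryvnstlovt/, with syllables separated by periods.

Vowels present: a, y, o; each is a nucleus, giving 3 syllables.
σ1/σ2 boundary: /sr/ is a licit onset in full, so it all attaches to the next syllable.
σ2/σ3 boundary: cluster /vnstl/ — the longest permitted-onset suffix is /stl/; onset = /stl/, preceding coda = /vn/.
Putting it together: sla.sryvn.stlovt.
Mapping each syllable to C/V: /sla/ → CCV, /sryvn/ → CCVCC, /stlovt/ → CCCVCC.

CCV.CCVCC.CCCVCC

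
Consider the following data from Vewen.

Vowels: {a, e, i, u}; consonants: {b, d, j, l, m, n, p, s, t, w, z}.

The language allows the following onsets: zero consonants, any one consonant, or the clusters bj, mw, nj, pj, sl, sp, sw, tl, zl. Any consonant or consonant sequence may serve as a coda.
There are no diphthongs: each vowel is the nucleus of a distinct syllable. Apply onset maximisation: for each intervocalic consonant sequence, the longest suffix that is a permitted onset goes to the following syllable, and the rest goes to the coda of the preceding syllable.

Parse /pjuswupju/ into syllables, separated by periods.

Nuclei (vowels): u, u, u → 3 syllables.
Between /u/ (V1) and /u/ (V2): /sw/ — entire cluster is a permitted onset → onset /sw/, coda ∅.
Between /u/ (V2) and /u/ (V3): /pj/ is a licit onset in full, so it all attaches to the next syllable.

pju.swu.pju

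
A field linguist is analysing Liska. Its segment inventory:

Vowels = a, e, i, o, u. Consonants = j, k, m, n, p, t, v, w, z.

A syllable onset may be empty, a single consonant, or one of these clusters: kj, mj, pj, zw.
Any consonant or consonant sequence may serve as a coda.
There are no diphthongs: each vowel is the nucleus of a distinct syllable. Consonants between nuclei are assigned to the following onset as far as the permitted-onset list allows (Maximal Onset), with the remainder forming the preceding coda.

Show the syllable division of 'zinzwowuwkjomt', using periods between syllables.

zin.zwo.wuw.kjomt

Nuclei (vowels): i, o, u, o → 4 syllables.
σ1/σ2 boundary: /nzw/; trying suffixes from longest down, /zw/ is the first permitted one, so coda /n/ | onset /zw/.
σ2/σ3 boundary: /w/ → onset of the next syllable (single consonants are always licit onsets).
σ3/σ4 boundary: cluster /wkj/ — the longest permitted-onset suffix is /kj/; onset = /kj/, preceding coda = /w/.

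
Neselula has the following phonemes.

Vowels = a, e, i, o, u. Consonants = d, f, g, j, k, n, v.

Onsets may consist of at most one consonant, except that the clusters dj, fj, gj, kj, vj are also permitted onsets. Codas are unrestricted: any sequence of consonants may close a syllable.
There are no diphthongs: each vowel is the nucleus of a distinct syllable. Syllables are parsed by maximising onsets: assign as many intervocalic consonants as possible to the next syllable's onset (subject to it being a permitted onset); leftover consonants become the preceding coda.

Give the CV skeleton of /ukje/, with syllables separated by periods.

V.CCV

The vowels are u, e — 2 nuclei, so 2 syllables.
V1 /u/ – V2 /e/: /kj/ is a licit onset in full, so it all attaches to the next syllable.
Syllabification: u.kje.
Mapping each syllable to C/V: /u/ → V, /kje/ → CCV.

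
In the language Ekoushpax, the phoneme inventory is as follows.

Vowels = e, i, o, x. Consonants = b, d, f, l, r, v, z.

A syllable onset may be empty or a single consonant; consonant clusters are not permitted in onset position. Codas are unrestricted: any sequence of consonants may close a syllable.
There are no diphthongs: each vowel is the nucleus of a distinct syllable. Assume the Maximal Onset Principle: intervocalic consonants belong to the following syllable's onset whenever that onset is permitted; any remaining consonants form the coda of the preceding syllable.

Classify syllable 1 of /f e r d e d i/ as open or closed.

The vowels are e, e, i — 3 nuclei, so 3 syllables.
Between /e/ (V1) and /e/ (V2): /rd/; trying suffixes from longest down, /d/ is the first permitted one, so coda /r/ | onset /d/.
Between /e/ (V2) and /i/ (V3): /d/ is a single consonant, so it becomes the next onset.
So the parse is fer.de.di.
Syllable 1 is /fer/ with coda /r/, so it is closed.

closed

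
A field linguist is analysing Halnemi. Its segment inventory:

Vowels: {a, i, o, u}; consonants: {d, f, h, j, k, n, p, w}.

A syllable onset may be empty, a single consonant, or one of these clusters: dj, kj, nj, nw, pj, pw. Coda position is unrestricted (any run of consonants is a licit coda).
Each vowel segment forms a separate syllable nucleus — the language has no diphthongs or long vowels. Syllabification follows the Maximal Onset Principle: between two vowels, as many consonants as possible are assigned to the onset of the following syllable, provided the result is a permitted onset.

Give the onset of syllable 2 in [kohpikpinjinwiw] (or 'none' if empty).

p

Vowels present: o, i, i, i, i; each is a nucleus, giving 5 syllables.
V1 /o/ – V2 /i/: /hp/ splits as /h/ + /p/ (/p/ is the longest suffix that is a licit onset).
V2 /i/ – V3 /i/: /kp/ — longest licit onset from the right is /p/, leaving /k/ as coda.
V3 /i/ – V4 /i/: cluster /nj/ — /nj/ is itself a permitted onset, so the whole cluster goes right; preceding coda = ∅.
V4 /i/ – V5 /i/: /nw/ — entire cluster is a permitted onset → onset /nw/, coda ∅.
So the parse is koh.pik.pi.nji.nwiw.
Syllable 2 is /pik/: onset /p/, nucleus /i/, coda /k/.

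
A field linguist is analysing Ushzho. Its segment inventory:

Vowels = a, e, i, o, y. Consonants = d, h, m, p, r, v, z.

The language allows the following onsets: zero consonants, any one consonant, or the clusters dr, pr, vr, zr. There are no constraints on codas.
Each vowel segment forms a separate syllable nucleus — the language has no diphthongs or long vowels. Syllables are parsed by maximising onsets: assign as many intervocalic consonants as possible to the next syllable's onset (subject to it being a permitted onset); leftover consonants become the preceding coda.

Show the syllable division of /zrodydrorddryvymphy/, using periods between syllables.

Nuclei (vowels): o, y, o, y, y, y → 6 syllables.
/o…y/ gap (V1→V2): /d/ → onset of the next syllable (single consonants are always licit onsets).
/y…o/ gap (V2→V3): cluster /dr/ — /dr/ is itself a permitted onset, so the whole cluster goes right; preceding coda = ∅.
/o…y/ gap (V3→V4): cluster /rddr/ — the longest permitted-onset suffix is /dr/; onset = /dr/, preceding coda = /rd/.
/y…y/ gap (V4→V5): /v/ is a single consonant, so it becomes the next onset.
/y…y/ gap (V5→V6): /mph/ — longest licit onset from the right is /h/, leaving /mp/ as coda.

zro.dy.drord.dry.vymp.hy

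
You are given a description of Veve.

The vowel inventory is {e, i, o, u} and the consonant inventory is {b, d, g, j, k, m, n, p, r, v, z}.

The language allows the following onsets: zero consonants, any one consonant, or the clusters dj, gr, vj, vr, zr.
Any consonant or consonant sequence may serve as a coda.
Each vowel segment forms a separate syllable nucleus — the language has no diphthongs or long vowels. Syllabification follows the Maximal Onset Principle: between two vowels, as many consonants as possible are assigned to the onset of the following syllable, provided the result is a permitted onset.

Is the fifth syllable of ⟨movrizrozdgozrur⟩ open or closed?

Nuclei (vowels): o, i, o, o, u → 5 syllables.
/o…i/ gap (V1→V2): /vr/ — entire cluster is a permitted onset → onset /vr/, coda ∅.
/i…o/ gap (V2→V3): /zr/ — entire cluster is a permitted onset → onset /zr/, coda ∅.
/o…o/ gap (V3→V4): /zdg/; trying suffixes from longest down, /g/ is the first permitted one, so coda /zd/ | onset /g/.
/o…u/ gap (V4→V5): cluster /zr/ — /zr/ is itself a permitted onset, so the whole cluster goes right; preceding coda = ∅.
So the parse is mo.vri.zrozd.go.zrur.
Syllable 5 is /zrur/ with coda /r/, so it is closed.

closed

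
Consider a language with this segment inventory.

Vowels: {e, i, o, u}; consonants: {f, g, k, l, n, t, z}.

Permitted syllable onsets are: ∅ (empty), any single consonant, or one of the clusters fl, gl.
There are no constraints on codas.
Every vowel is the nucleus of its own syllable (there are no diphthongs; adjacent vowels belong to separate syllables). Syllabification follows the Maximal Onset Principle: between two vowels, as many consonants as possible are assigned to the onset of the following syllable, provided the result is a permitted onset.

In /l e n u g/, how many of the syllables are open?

1

The vowels are e, u — 2 nuclei, so 2 syllables.
V1 /e/ – V2 /u/: just /n/ — single C goes to the following onset.
Result: le.nug.
Classifying each syllable: /le/ (open), /nug/ (closed).
Open syllables: 1.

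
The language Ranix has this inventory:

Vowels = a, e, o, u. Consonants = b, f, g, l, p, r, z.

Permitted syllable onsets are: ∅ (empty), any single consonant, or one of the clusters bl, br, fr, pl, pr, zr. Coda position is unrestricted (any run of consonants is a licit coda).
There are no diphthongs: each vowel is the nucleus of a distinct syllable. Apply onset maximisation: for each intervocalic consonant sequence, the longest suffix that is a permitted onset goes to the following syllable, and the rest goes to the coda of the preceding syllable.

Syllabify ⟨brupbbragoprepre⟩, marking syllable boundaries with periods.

Vowels present: u, a, o, e, e; each is a nucleus, giving 5 syllables.
σ1/σ2 boundary: /pbbr/ splits as /pb/ + /br/ (/br/ is the longest suffix that is a licit onset).
σ2/σ3 boundary: /g/ → onset of the next syllable (single consonants are always licit onsets).
σ3/σ4 boundary: /pr/ is a licit onset in full, so it all attaches to the next syllable.
σ4/σ5 boundary: /pr/ is a licit onset in full, so it all attaches to the next syllable.

brupb.bra.go.pre.pre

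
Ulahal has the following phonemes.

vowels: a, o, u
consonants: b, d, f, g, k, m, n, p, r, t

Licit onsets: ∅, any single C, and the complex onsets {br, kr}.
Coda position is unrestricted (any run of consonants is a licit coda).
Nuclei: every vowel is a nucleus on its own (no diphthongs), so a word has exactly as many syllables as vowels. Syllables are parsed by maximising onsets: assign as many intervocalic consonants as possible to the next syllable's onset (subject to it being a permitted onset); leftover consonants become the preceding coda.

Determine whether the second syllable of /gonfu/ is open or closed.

open

Vowels present: o, u; each is a nucleus, giving 2 syllables.
Between /o/ (V1) and /u/ (V2): /nf/; trying suffixes from longest down, /f/ is the first permitted one, so coda /n/ | onset /f/.
Result: gon.fu.
Syllable 2 is /fu/; it ends in its nucleus with no coda, so it is open.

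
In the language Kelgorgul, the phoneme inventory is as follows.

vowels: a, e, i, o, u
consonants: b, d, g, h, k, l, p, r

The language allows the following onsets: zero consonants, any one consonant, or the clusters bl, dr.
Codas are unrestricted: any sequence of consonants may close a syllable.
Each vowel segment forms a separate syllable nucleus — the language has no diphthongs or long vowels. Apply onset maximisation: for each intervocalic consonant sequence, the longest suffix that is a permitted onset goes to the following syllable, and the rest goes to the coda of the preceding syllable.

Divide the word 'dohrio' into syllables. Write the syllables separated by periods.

Vowels present: o, i, o; each is a nucleus, giving 3 syllables.
/o…i/ gap (V1→V2): /hr/ splits as /h/ + /r/ (/r/ is the longest suffix that is a licit onset).
/i…o/ gap (V2→V3): no consonants, so the boundary falls immediately after /i/.

doh.ri.o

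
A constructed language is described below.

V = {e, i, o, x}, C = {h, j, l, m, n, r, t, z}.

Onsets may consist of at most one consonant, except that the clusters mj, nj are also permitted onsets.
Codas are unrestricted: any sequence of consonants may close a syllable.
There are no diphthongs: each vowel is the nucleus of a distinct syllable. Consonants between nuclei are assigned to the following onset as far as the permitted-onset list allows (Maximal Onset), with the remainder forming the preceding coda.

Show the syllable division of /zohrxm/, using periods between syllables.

The vowels are o, x — 2 nuclei, so 2 syllables.
V1 /o/ – V2 /x/: /hr/ — longest licit onset from the right is /r/, leaving /h/ as coda.

zoh.rxm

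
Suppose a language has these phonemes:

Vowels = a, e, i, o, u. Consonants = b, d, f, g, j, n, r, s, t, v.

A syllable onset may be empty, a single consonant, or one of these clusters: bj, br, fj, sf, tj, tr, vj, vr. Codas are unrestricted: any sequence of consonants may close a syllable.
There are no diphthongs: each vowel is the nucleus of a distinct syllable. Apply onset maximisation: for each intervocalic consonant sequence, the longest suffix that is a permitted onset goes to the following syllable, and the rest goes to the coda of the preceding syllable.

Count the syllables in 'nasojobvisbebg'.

Nuclei (vowels): a, o, o, i, e → 5 syllables.

5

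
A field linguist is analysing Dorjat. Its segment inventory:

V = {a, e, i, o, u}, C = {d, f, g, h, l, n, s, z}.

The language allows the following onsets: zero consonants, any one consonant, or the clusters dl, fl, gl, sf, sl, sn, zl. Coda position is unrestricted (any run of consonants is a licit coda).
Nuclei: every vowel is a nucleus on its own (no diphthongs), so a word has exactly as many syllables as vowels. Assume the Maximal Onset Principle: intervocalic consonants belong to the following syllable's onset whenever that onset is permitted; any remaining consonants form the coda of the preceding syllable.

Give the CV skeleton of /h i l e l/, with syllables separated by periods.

CV.CVC

The vowels are i, e — 2 nuclei, so 2 syllables.
Between /i/ (V1) and /e/ (V2): just /l/ — single C goes to the following onset.
Result: hi.lel.
Mapping each syllable to C/V: /hi/ → CV, /lel/ → CVC.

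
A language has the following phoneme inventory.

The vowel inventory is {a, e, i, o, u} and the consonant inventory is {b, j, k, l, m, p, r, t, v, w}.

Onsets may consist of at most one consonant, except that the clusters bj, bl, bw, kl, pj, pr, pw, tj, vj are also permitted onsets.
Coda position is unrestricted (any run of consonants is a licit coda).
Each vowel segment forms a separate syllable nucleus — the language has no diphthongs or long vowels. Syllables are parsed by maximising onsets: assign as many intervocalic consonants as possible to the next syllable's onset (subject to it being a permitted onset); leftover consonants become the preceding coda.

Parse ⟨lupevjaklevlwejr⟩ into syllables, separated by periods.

Nuclei (vowels): u, e, a, e, e → 5 syllables.
/u…e/ gap (V1→V2): /p/ is a single consonant, so it becomes the next onset.
/e…a/ gap (V2→V3): /vj/ is a licit onset in full, so it all attaches to the next syllable.
/a…e/ gap (V3→V4): /kl/ is a licit onset in full, so it all attaches to the next syllable.
/e…e/ gap (V4→V5): /vlw/ splits as /vl/ + /w/ (/w/ is the longest suffix that is a licit onset).

lu.pe.vja.klevl.wejr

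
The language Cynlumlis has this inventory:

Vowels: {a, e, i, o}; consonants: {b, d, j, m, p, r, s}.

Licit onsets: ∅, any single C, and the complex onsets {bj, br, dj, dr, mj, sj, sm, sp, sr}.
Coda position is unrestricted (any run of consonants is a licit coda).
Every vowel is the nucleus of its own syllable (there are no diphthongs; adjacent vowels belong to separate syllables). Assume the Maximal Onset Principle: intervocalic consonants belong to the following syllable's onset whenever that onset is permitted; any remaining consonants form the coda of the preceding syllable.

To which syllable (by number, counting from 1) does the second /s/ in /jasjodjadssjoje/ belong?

Nuclei (vowels): a, o, a, o, e → 5 syllables.
V1 /a/ – V2 /o/: /sj/ is a licit onset in full, so it all attaches to the next syllable.
V2 /o/ – V3 /a/: /dj/ — entire cluster is a permitted onset → onset /dj/, coda ∅.
V3 /a/ – V4 /o/: /dssj/ splits as /ds/ + /sj/ (/sj/ is the longest suffix that is a licit onset).
V4 /o/ – V5 /e/: /j/ → onset of the next syllable (single consonants are always licit onsets).
Putting it together: ja.sjo.djads.sjo.je.
The second /s/ is in the coda of syllable 3 (/djads/).

3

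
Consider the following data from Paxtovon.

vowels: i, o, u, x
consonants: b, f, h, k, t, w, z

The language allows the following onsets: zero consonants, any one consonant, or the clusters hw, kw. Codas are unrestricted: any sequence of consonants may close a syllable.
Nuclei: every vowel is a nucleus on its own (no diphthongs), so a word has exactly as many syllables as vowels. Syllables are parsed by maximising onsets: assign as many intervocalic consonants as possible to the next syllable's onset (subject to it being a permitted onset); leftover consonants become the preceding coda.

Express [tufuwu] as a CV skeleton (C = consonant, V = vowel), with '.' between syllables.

CV.CV.CV

Nuclei (vowels): u, u, u → 3 syllables.
/u…u/ gap (V1→V2): /f/ → onset of the next syllable (single consonants are always licit onsets).
/u…u/ gap (V2→V3): /w/ → onset of the next syllable (single consonants are always licit onsets).
Syllabification: tu.fu.wu.
Mapping each syllable to C/V: /tu/ → CV, /fu/ → CV, /wu/ → CV.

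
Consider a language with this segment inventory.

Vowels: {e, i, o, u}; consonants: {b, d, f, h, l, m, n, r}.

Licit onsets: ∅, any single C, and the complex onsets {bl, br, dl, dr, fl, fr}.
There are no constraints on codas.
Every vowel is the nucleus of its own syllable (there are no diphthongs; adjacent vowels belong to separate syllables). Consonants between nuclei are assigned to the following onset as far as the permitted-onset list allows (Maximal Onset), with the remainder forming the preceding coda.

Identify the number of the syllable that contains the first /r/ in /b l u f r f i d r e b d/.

1

Vowels present: u, i, e; each is a nucleus, giving 3 syllables.
Between /u/ (V1) and /i/ (V2): /frf/ — longest licit onset from the right is /f/, leaving /fr/ as coda.
Between /i/ (V2) and /e/ (V3): /dr/ — entire cluster is a permitted onset → onset /dr/, coda ∅.
Result: blufr.fi.drebd.
The first /r/ is in the coda of syllable 1 (/blufr/).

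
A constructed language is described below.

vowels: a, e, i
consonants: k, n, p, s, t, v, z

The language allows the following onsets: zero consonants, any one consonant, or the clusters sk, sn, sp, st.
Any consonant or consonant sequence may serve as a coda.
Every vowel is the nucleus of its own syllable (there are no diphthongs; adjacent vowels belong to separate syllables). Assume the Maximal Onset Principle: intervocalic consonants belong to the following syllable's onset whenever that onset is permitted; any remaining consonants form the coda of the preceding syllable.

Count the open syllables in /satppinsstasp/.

0

Nuclei (vowels): a, i, a → 3 syllables.
σ1/σ2 boundary: /tpp/; trying suffixes from longest down, /p/ is the first permitted one, so coda /tp/ | onset /p/.
σ2/σ3 boundary: /nsst/; trying suffixes from longest down, /st/ is the first permitted one, so coda /ns/ | onset /st/.
Putting it together: satp.pins.stasp.
Classifying each syllable: /satp/ (closed), /pins/ (closed), /stasp/ (closed).
Open syllables: 0.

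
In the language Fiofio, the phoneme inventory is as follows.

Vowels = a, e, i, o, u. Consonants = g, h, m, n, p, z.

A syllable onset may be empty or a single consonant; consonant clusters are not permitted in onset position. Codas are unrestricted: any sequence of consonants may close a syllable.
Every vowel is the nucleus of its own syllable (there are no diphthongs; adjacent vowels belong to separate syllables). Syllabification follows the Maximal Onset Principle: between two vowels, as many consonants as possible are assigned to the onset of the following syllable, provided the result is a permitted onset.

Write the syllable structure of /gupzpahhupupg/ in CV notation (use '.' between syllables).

The vowels are u, a, u, u — 4 nuclei, so 4 syllables.
V1 /u/ – V2 /a/: cluster /pzp/ — the longest permitted-onset suffix is /p/; onset = /p/, preceding coda = /pz/.
V2 /a/ – V3 /u/: /hh/; trying suffixes from longest down, /h/ is the first permitted one, so coda /h/ | onset /h/.
V3 /u/ – V4 /u/: /p/ → onset of the next syllable (single consonants are always licit onsets).
Putting it together: gupz.pah.hu.pupg.
Mapping each syllable to C/V: /gupz/ → CVCC, /pah/ → CVC, /hu/ → CV, /pupg/ → CVCC.

CVCC.CVC.CV.CVCC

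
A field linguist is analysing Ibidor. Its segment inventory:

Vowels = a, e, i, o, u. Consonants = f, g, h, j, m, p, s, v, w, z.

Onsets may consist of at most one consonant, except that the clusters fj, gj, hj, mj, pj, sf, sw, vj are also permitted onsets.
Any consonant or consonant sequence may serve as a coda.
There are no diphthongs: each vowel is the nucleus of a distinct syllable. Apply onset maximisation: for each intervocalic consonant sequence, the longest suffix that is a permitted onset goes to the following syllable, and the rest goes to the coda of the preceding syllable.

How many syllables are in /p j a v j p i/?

The vowels are a, i — 2 nuclei, so 2 syllables.

2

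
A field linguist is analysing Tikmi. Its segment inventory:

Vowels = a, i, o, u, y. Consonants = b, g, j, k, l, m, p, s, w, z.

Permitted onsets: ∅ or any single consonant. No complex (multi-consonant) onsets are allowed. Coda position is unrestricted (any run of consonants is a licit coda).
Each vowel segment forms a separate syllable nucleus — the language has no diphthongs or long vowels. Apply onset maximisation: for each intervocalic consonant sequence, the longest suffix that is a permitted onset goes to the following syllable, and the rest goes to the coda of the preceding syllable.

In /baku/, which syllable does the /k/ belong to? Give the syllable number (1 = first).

2

Vowels present: a, u; each is a nucleus, giving 2 syllables.
Between /a/ (V1) and /u/ (V2): /k/ is a single consonant, so it becomes the next onset.
Syllabification: ba.ku.
The /k/ is in the onset of syllable 2 (/ku/).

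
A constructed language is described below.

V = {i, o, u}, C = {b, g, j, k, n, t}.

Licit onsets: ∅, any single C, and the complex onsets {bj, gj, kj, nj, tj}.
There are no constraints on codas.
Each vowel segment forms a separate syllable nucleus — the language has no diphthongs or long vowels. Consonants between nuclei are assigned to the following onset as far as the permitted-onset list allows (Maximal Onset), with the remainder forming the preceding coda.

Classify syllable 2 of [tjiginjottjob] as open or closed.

The vowels are i, i, o, o — 4 nuclei, so 4 syllables.
σ1/σ2 boundary: /g/ is a single consonant, so it becomes the next onset.
σ2/σ3 boundary: cluster /nj/ — /nj/ is itself a permitted onset, so the whole cluster goes right; preceding coda = ∅.
σ3/σ4 boundary: /ttj/ splits as /t/ + /tj/ (/tj/ is the longest suffix that is a licit onset).
Putting it together: tji.gi.njot.tjob.
Syllable 2 is /gi/; it ends in its nucleus with no coda, so it is open.

open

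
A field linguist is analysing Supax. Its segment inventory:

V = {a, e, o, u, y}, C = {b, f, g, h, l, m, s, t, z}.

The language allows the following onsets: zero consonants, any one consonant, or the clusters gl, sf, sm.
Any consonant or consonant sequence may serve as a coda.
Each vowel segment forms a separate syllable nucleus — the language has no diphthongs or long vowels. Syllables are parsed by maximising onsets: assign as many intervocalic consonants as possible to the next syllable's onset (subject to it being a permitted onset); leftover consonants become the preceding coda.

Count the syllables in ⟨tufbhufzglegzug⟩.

Vowels present: u, u, e, u; each is a nucleus, giving 4 syllables.

4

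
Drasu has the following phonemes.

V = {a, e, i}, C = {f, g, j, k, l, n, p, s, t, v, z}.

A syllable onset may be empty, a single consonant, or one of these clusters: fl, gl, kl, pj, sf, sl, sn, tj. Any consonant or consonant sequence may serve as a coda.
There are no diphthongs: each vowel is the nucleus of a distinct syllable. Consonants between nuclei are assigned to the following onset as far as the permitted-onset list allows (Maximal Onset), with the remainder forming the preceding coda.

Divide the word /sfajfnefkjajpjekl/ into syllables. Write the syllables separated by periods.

Vowels present: a, e, a, e; each is a nucleus, giving 4 syllables.
V1 /a/ – V2 /e/: /jfn/; trying suffixes from longest down, /n/ is the first permitted one, so coda /jf/ | onset /n/.
V2 /e/ – V3 /a/: /fkj/ splits as /fk/ + /j/ (/j/ is the longest suffix that is a licit onset).
V3 /a/ – V4 /e/: /jpj/; trying suffixes from longest down, /pj/ is the first permitted one, so coda /j/ | onset /pj/.

sfajf.nefk.jaj.pjekl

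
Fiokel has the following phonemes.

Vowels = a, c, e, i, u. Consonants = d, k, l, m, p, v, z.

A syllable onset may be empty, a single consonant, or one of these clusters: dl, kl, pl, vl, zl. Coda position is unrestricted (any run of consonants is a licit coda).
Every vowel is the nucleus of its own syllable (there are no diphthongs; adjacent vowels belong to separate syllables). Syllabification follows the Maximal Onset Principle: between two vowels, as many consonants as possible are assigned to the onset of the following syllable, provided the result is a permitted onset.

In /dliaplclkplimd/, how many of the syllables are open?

Vowels present: i, a, c, i; each is a nucleus, giving 4 syllables.
σ1/σ2 boundary: no consonants, so the boundary falls immediately after /i/.
σ2/σ3 boundary: cluster /pl/ — /pl/ is itself a permitted onset, so the whole cluster goes right; preceding coda = ∅.
σ3/σ4 boundary: /lkpl/ — longest licit onset from the right is /pl/, leaving /lk/ as coda.
So the parse is dli.a.plclk.plimd.
Classifying each syllable: /dli/ (open), /a/ (open), /plclk/ (closed), /plimd/ (closed).
Open syllables: 2.

2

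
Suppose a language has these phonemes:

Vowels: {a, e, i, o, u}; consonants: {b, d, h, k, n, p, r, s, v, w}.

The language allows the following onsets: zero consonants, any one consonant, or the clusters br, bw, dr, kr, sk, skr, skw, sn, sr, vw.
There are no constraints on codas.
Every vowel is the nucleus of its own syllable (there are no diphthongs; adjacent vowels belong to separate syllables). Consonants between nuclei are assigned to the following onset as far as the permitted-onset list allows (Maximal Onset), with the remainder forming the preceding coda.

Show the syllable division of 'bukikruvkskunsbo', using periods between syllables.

bu.ki.kruvk.skuns.bo

Nuclei (vowels): u, i, u, u, o → 5 syllables.
V1 /u/ – V2 /i/: just /k/ — single C goes to the following onset.
V2 /i/ – V3 /u/: /kr/ is a licit onset in full, so it all attaches to the next syllable.
V3 /u/ – V4 /u/: /vksk/ — longest licit onset from the right is /sk/, leaving /vk/ as coda.
V4 /u/ – V5 /o/: /nsb/ — longest licit onset from the right is /b/, leaving /ns/ as coda.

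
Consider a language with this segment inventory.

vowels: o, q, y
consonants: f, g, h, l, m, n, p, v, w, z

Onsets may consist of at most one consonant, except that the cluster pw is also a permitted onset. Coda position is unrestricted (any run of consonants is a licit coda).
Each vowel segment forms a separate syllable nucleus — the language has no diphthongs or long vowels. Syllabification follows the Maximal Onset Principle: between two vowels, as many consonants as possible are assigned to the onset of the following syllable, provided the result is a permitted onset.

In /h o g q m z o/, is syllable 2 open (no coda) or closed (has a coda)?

The vowels are o, q, o — 3 nuclei, so 3 syllables.
Between /o/ (V1) and /q/ (V2): /g/ → onset of the next syllable (single consonants are always licit onsets).
Between /q/ (V2) and /o/ (V3): /mz/ splits as /m/ + /z/ (/z/ is the longest suffix that is a licit onset).
Result: ho.gqm.zo.
Syllable 2 is /gqm/ with coda /m/, so it is closed.

closed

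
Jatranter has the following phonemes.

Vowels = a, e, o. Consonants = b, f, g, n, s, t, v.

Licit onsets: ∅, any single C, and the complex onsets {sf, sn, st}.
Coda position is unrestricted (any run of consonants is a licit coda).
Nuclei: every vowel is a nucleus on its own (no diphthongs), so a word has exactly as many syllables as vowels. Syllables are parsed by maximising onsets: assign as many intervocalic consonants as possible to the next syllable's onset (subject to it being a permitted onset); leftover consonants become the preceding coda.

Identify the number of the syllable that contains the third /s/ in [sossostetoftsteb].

2

Vowels present: o, o, e, o, e; each is a nucleus, giving 5 syllables.
Between /o/ (V1) and /o/ (V2): /ss/; trying suffixes from longest down, /s/ is the first permitted one, so coda /s/ | onset /s/.
Between /o/ (V2) and /e/ (V3): /st/ is a licit onset in full, so it all attaches to the next syllable.
Between /e/ (V3) and /o/ (V4): /t/ is a single consonant, so it becomes the next onset.
Between /o/ (V4) and /e/ (V5): cluster /ftst/ — the longest permitted-onset suffix is /st/; onset = /st/, preceding coda = /ft/.
So the parse is sos.so.ste.toft.steb.
The third /s/ is in the onset of syllable 2 (/so/).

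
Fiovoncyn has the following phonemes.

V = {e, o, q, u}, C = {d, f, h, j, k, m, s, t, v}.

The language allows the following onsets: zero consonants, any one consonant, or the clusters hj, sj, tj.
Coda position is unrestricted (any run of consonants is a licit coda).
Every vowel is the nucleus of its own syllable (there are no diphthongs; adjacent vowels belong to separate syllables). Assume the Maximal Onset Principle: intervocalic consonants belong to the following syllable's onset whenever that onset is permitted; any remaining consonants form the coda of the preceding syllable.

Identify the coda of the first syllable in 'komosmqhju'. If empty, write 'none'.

none

The vowels are o, o, q, u — 4 nuclei, so 4 syllables.
σ1/σ2 boundary: just /m/ — single C goes to the following onset.
σ2/σ3 boundary: /sm/ splits as /s/ + /m/ (/m/ is the longest suffix that is a licit onset).
σ3/σ4 boundary: /hj/ — entire cluster is a permitted onset → onset /hj/, coda ∅.
Result: ko.mos.mq.hju.
Syllable 1 is /ko/: onset /k/, nucleus /o/, coda ∅.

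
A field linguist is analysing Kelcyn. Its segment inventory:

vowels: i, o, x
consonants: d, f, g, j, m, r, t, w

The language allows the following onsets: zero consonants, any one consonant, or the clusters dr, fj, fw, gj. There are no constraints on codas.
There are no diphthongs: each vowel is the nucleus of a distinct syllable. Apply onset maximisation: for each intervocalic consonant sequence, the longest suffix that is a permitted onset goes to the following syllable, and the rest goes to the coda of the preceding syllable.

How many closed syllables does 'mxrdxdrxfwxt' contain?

Nuclei (vowels): x, x, x, x → 4 syllables.
σ1/σ2 boundary: /rd/ splits as /r/ + /d/ (/d/ is the longest suffix that is a licit onset).
σ2/σ3 boundary: /dr/ is a licit onset in full, so it all attaches to the next syllable.
σ3/σ4 boundary: /fw/ is a licit onset in full, so it all attaches to the next syllable.
Syllabification: mxr.dx.drx.fwxt.
Classifying each syllable: /mxr/ (closed), /dx/ (open), /drx/ (open), /fwxt/ (closed).
Closed syllables: 2.

2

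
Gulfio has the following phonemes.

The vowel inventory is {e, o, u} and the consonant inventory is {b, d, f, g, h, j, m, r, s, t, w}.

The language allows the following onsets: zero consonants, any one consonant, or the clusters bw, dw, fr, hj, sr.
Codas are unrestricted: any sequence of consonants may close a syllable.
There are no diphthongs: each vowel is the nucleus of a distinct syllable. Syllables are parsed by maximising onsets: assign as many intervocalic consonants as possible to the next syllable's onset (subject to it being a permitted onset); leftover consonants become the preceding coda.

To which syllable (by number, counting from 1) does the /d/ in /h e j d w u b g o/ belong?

2

Vowels present: e, u, o; each is a nucleus, giving 3 syllables.
/e…u/ gap (V1→V2): /jdw/ splits as /j/ + /dw/ (/dw/ is the longest suffix that is a licit onset).
/u…o/ gap (V2→V3): /bg/ splits as /b/ + /g/ (/g/ is the longest suffix that is a licit onset).
So the parse is hej.dwub.go.
The /d/ is in the onset of syllable 2 (/dwub/).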